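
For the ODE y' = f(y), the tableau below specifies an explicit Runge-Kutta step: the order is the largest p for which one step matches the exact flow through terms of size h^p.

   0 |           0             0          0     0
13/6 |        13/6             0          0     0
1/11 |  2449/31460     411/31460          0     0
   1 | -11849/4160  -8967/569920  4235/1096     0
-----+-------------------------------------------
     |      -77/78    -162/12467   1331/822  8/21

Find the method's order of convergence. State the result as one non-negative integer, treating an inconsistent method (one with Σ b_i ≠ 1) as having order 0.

b = (-77/78, -162/12467, 1331/822, 8/21)
c = (0, 13/6, 1/11, 1)
Ac = (0, 0, 137/4840, 203/640)
Σ b_i: (-77/78)·1 + (-162/12467)·1 + 1331/822·1 + 8/21·1 = 1 ✓
b·c: (-162/12467)·13/6 + 1331/822·1/11 + 8/21·1 = 1/2 ✓
b·c²: (-162/12467)·169/36 + 1331/822·1/121 + 8/21·1 = 1/3 ✓
b·Ac: 1331/822·137/4840 + 8/21·203/640 = 1/6 ✓
b·c³: (-162/12467)·2197/216 + 1331/822·1/1331 + 8/21·1 = 1/4 ✓
b·(c∘Ac): 1331/822·137/53240 + 8/21·203/640 = 1/8 ✓
b·Ac²: 1331/822·1781/29040 + 8/21·(-161/3840) = 1/12 ✓
b·A²c: 8/21·7/64 = 1/24 ✓; 4 stages ⇒ order 4.

4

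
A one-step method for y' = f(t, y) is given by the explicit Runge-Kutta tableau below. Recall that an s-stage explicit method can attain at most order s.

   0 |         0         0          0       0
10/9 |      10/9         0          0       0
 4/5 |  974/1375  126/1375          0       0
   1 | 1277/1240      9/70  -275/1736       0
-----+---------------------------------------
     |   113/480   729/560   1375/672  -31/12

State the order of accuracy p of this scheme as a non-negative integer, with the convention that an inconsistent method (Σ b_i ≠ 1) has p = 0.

b = (113/480, 729/560, 1375/672, -31/12)
c = (0, 10/9, 4/5, 1)
Ac = (0, 0, 28/275, 1/62)
Σ b_i: 113/480·1 + 729/560·1 + 1375/672·1 + (-31/12)·1 = 1 ✓
b·c: 729/560·10/9 + 1375/672·4/5 + (-31/12)·1 = 1/2 ✓
b·c²: 729/560·100/81 + 1375/672·16/25 + (-31/12)·1 = 1/3 ✓
b·Ac: 1375/672·28/275 + (-31/12)·1/62 = 1/6 ✓
b·c³: 729/560·1000/729 + 1375/672·64/125 + (-31/12)·1 = 1/4 ✓
b·(c∘Ac): 1375/672·112/1375 + (-31/12)·1/62 = 1/8 ✓
b·Ac²: 1375/672·56/495 + (-31/12)·16/279 = 1/12 ✓
b·A²c: (-31/12)·(-1/62) = 1/24 ✓; 4 stages ⇒ order 4.

4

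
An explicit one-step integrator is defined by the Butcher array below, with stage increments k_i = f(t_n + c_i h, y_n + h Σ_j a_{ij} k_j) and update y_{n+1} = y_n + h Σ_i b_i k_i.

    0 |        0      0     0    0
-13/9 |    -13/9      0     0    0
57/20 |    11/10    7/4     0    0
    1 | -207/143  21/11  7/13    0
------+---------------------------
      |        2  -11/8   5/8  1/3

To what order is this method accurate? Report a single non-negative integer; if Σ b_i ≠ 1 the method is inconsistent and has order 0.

b = (2, -11/8, 5/8, 1/3)
c = (0, -13/9, 57/20, 1)
Ac = (0, 0, -91/36, -10493/8580)
Σ b_i: 2·1 + (-11/8)·1 + 5/8·1 + 1/3·1 = 19/12 ≠ 1 ⇒ order 0.

0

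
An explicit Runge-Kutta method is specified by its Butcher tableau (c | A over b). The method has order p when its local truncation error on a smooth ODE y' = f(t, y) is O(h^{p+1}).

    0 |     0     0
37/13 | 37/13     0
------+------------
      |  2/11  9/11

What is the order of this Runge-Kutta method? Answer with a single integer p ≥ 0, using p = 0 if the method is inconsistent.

1

b = (2/11, 9/11)
c = (0, 37/13)
Σ b_i: 2/11·1 + 9/11·1 = 1 ✓
b·c: 9/11·37/13 = 333/143 ≠ 1/2 ⇒ order 1.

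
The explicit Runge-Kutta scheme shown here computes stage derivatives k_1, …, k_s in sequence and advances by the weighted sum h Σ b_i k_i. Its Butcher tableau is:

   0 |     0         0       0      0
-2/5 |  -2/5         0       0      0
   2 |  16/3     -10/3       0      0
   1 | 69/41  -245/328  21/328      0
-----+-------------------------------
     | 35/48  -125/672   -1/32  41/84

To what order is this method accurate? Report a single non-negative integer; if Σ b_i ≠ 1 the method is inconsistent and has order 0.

b = (35/48, -125/672, -1/32, 41/84)
c = (0, -2/5, 2, 1)
Ac = (0, 0, 4/3, 35/82)
Σ b_i: 35/48·1 + (-125/672)·1 + (-1/32)·1 + 41/84·1 = 1 ✓
b·c: (-125/672)·(-2/5) + (-1/32)·2 + 41/84·1 = 1/2 ✓
b·c²: (-125/672)·4/25 + (-1/32)·4 + 41/84·1 = 1/3 ✓
b·Ac: (-1/32)·4/3 + 41/84·35/82 = 1/6 ✓
b·c³: (-125/672)·(-8/125) + (-1/32)·8 + 41/84·1 = 1/4 ✓
b·(c∘Ac): (-1/32)·8/3 + 41/84·35/82 = 1/8 ✓
b·Ac²: (-1/32)·(-8/15) + 41/84·28/205 = 1/12 ✓
b·A²c: 41/84·7/82 = 1/24 ✓; 4 stages ⇒ order 4.

4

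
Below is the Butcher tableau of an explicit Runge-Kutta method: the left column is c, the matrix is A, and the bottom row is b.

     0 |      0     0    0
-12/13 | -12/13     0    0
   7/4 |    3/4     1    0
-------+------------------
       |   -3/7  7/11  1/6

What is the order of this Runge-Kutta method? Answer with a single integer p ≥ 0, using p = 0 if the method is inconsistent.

b = (-3/7, 7/11, 1/6)
c = (0, -12/13, 7/4)
Ac = (0, 0, -12/13)
Σ b_i: (-3/7)·1 + 7/11·1 + 1/6·1 = 173/462 ≠ 1 ⇒ order 0.

0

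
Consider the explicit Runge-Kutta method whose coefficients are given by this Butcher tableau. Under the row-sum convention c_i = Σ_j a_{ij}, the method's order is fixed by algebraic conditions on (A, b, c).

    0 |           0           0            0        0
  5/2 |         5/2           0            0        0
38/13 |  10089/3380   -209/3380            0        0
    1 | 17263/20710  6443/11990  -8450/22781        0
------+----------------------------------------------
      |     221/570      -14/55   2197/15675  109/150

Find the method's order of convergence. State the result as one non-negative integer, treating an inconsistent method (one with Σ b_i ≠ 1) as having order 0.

b = (221/570, -14/55, 2197/15675, 109/150)
c = (0, 5/2, 38/13, 1)
Ac = (0, 0, -209/1352, 113/436)
Σ b_i: 221/570·1 + (-14/55)·1 + 2197/15675·1 + 109/150·1 = 1 ✓
b·c: (-14/55)·5/2 + 2197/15675·38/13 + 109/150·1 = 1/2 ✓
b·c²: (-14/55)·25/4 + 2197/15675·1444/169 + 109/150·1 = 1/3 ✓
b·Ac: 2197/15675·(-209/1352) + 109/150·113/436 = 1/6 ✓
b·c³: (-14/55)·125/8 + 2197/15675·54872/2197 + 109/150·1 = 1/4 ✓
b·(c∘Ac): 2197/15675·(-3971/8788) + 109/150·113/436 = 1/8 ✓
b·Ac²: 2197/15675·(-1045/2704) + 109/150·165/872 = 1/12 ✓
b·A²c: 109/150·25/436 = 1/24 ✓; 4 stages ⇒ order 4.

4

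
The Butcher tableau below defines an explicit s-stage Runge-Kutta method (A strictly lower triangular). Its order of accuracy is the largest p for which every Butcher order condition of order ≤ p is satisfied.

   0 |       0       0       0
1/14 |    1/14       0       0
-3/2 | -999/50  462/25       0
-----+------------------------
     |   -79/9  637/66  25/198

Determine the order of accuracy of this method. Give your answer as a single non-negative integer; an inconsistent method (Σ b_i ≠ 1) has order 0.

b = (-79/9, 637/66, 25/198)
c = (0, 1/14, -3/2)
Ac = (0, 0, 33/25)
Σ b_i: (-79/9)·1 + 637/66·1 + 25/198·1 = 1 ✓
b·c: 637/66·1/14 + 25/198·(-3/2) = 1/2 ✓
b·c²: 637/66·1/196 + 25/198·9/4 = 1/3 ✓
b·Ac: 25/198·33/25 = 1/6 ✓; 3 stages ⇒ order 3.

3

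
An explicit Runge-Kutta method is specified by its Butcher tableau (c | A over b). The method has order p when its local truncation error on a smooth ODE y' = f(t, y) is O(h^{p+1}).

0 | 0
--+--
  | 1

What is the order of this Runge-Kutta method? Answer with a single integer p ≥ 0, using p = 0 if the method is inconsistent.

b = (1)
c = (0)
Σ b_i: 1·1 = 1 ✓; 1 stage ⇒ order 1.

1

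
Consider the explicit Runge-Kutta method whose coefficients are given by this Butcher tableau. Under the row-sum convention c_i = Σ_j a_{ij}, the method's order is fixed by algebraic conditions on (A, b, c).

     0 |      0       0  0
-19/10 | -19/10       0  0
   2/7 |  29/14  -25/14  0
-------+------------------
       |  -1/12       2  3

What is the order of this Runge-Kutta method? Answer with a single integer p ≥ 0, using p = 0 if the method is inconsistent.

b = (-1/12, 2, 3)
c = (0, -19/10, 2/7)
Ac = (0, 0, 95/28)
Σ b_i: (-1/12)·1 + 2·1 + 3·1 = 59/12 ≠ 1 ⇒ order 0.

0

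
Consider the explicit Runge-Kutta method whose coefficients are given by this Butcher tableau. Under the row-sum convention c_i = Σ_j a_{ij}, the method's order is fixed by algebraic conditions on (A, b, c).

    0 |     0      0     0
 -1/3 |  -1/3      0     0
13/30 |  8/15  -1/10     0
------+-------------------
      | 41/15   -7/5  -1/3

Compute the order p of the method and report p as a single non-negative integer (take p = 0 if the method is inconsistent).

1

b = (41/15, -7/5, -1/3)
c = (0, -1/3, 13/30)
Ac = (0, 0, 1/30)
Σ b_i: 41/15·1 + (-7/5)·1 + (-1/3)·1 = 1 ✓
b·c: (-7/5)·(-1/3) + (-1/3)·13/30 = 29/90 ≠ 1/2 ⇒ order 1.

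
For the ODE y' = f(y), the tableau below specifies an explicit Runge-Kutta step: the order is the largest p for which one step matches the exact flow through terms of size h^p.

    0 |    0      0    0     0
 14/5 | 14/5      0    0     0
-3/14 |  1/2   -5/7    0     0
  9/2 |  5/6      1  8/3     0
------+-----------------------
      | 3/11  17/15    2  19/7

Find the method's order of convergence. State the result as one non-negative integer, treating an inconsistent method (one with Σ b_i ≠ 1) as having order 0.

0

b = (3/11, 17/15, 2, 19/7)
c = (0, 14/5, -3/14, 9/2)
Ac = (0, 0, -2, 78/35)
Σ b_i: 3/11·1 + 17/15·1 + 2·1 + 19/7·1 = 7069/1155 ≠ 1 ⇒ order 0.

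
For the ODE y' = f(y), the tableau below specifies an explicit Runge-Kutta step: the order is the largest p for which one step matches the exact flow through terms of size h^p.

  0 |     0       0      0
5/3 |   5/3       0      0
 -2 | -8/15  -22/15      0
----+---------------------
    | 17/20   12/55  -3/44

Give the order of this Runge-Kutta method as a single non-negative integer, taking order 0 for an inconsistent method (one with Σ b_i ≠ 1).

3

b = (17/20, 12/55, -3/44)
c = (0, 5/3, -2)
Ac = (0, 0, -22/9)
Σ b_i: 17/20·1 + 12/55·1 + (-3/44)·1 = 1 ✓
b·c: 12/55·5/3 + (-3/44)·(-2) = 1/2 ✓
b·c²: 12/55·25/9 + (-3/44)·4 = 1/3 ✓
b·Ac: (-3/44)·(-22/9) = 1/6 ✓; 3 stages ⇒ order 3.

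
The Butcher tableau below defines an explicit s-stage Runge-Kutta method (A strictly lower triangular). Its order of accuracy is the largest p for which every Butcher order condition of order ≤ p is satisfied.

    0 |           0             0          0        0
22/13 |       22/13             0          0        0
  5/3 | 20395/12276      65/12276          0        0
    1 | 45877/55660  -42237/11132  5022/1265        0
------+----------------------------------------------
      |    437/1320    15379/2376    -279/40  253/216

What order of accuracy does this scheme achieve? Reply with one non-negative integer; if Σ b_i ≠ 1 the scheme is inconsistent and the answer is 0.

b = (437/1320, 15379/2376, -279/40, 253/216)
c = (0, 22/13, 5/3, 1)
Ac = (0, 0, 5/558, 9/46)
Σ b_i: 437/1320·1 + 15379/2376·1 + (-279/40)·1 + 253/216·1 = 1 ✓
b·c: 15379/2376·22/13 + (-279/40)·5/3 + 253/216·1 = 1/2 ✓
b·c²: 15379/2376·484/169 + (-279/40)·25/9 + 253/216·1 = 1/3 ✓
b·Ac: (-279/40)·5/558 + 253/216·9/46 = 1/6 ✓
b·c³: 15379/2376·10648/2197 + (-279/40)·125/27 + 253/216·1 = 1/4 ✓
b·(c∘Ac): (-279/40)·25/1674 + 253/216·9/46 = 1/8 ✓
b·Ac²: (-279/40)·55/3627 + 253/216·531/3289 = 1/12 ✓
b·A²c: 253/216·9/253 = 1/24 ✓; 4 stages ⇒ order 4.

4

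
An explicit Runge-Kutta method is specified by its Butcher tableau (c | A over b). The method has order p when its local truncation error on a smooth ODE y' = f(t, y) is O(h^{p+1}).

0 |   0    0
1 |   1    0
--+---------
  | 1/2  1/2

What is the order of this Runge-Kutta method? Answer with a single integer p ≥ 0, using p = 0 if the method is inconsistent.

b = (1/2, 1/2)
c = (0, 1)
Σ b_i: 1/2·1 + 1/2·1 = 1 ✓
b·c: 1/2·1 = 1/2 ✓; 2 stages ⇒ order 2.

2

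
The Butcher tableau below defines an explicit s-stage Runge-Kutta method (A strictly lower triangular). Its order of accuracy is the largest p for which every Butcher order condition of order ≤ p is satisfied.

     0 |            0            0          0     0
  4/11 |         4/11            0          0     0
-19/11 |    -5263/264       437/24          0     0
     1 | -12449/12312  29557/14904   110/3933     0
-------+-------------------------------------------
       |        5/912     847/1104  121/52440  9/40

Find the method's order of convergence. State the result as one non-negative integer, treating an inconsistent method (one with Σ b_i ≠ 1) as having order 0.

b = (5/912, 847/1104, 121/52440, 9/40)
c = (0, 4/11, -19/11, 1)
Ac = (0, 0, 437/66, 109/162)
Σ b_i: 5/912·1 + 847/1104·1 + 121/52440·1 + 9/40·1 = 1 ✓
b·c: 847/1104·4/11 + 121/52440·(-19/11) + 9/40·1 = 1/2 ✓
b·c²: 847/1104·16/121 + 121/52440·361/121 + 9/40·1 = 1/3 ✓
b·Ac: 121/52440·437/66 + 9/40·109/162 = 1/6 ✓
b·c³: 847/1104·64/1331 + 121/52440·(-6859/1331) + 9/40·1 = 1/4 ✓
b·(c∘Ac): 121/52440·(-8303/726) + 9/40·109/162 = 1/8 ✓
b·Ac²: 121/52440·874/363 + 9/40·28/81 = 1/12 ✓
b·A²c: 9/40·5/27 = 1/24 ✓; 4 stages ⇒ order 4.

4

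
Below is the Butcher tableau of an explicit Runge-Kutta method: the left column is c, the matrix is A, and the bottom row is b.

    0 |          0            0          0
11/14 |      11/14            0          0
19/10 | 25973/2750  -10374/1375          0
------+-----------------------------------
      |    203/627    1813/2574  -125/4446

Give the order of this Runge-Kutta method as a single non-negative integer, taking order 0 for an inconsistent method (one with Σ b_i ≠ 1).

b = (203/627, 1813/2574, -125/4446)
c = (0, 11/14, 19/10)
Ac = (0, 0, -741/125)
Σ b_i: 203/627·1 + 1813/2574·1 + (-125/4446)·1 = 1 ✓
b·c: 1813/2574·11/14 + (-125/4446)·19/10 = 1/2 ✓
b·c²: 1813/2574·121/196 + (-125/4446)·361/100 = 1/3 ✓
b·Ac: (-125/4446)·(-741/125) = 1/6 ✓; 3 stages ⇒ order 3.

3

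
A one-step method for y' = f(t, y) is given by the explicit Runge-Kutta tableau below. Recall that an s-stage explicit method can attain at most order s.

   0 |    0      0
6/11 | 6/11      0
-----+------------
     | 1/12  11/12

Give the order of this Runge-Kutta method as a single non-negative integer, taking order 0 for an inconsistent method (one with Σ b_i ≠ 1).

b = (1/12, 11/12)
c = (0, 6/11)
Σ b_i: 1/12·1 + 11/12·1 = 1 ✓
b·c: 11/12·6/11 = 1/2 ✓; 2 stages ⇒ order 2.

2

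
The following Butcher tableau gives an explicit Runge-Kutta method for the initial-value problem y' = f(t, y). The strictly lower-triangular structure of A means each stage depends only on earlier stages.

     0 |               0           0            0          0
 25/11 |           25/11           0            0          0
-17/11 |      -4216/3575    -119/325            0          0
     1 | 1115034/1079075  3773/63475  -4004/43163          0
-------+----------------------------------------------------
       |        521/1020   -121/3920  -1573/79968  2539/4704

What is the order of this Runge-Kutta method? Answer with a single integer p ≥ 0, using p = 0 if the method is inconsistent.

b = (521/1020, -121/3920, -1573/79968, 2539/4704)
c = (0, 25/11, -17/11, 1)
Ac = (0, 0, -119/143, 707/2539)
Σ b_i: 521/1020·1 + (-121/3920)·1 + (-1573/79968)·1 + 2539/4704·1 = 1 ✓
b·c: (-121/3920)·25/11 + (-1573/79968)·(-17/11) + 2539/4704·1 = 1/2 ✓
b·c²: (-121/3920)·625/121 + (-1573/79968)·289/121 + 2539/4704·1 = 1/3 ✓
b·Ac: (-1573/79968)·(-119/143) + 2539/4704·707/2539 = 1/6 ✓
b·c³: (-121/3920)·15625/1331 + (-1573/79968)·(-4913/1331) + 2539/4704·1 = 1/4 ✓
b·(c∘Ac): (-1573/79968)·2023/1573 + 2539/4704·707/2539 = 1/8 ✓
b·Ac²: (-1573/79968)·(-2975/1573) + 2539/4704·217/2539 = 1/12 ✓
b·A²c: 2539/4704·196/2539 = 1/24 ✓; 4 stages ⇒ order 4.

4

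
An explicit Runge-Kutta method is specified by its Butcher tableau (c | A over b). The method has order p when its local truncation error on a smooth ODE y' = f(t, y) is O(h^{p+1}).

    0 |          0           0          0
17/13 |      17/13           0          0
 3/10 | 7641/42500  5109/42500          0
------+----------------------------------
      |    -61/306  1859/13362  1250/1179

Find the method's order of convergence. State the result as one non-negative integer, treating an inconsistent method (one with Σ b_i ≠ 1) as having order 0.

b = (-61/306, 1859/13362, 1250/1179)
c = (0, 17/13, 3/10)
Ac = (0, 0, 393/2500)
Σ b_i: (-61/306)·1 + 1859/13362·1 + 1250/1179·1 = 1 ✓
b·c: 1859/13362·17/13 + 1250/1179·3/10 = 1/2 ✓
b·c²: 1859/13362·289/169 + 1250/1179·9/100 = 1/3 ✓
b·Ac: 1250/1179·393/2500 = 1/6 ✓; 3 stages ⇒ order 3.

3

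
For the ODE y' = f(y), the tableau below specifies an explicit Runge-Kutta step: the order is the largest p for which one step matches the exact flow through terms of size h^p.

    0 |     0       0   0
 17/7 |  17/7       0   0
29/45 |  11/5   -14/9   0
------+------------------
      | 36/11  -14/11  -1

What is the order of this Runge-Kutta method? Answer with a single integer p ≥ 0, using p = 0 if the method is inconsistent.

b = (36/11, -14/11, -1)
c = (0, 17/7, 29/45)
Ac = (0, 0, -34/9)
Σ b_i: 36/11·1 + (-14/11)·1 + (-1)·1 = 1 ✓
b·c: (-14/11)·17/7 + (-1)·29/45 = -1849/495 ≠ 1/2 ⇒ order 1.

1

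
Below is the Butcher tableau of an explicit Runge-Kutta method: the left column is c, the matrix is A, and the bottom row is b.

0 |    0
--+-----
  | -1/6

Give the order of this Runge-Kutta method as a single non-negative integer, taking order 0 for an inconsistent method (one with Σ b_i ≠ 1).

0

b = (-1/6)
c = (0)
Σ b_i: (-1/6)·1 = -1/6 ≠ 1 ⇒ order 0.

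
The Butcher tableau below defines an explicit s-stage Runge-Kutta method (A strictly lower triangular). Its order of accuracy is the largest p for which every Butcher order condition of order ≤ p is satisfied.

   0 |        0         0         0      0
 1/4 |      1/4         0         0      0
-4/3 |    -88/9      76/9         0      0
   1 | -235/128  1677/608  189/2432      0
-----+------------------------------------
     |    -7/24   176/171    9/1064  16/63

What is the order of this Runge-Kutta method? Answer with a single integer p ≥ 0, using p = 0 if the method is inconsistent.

b = (-7/24, 176/171, 9/1064, 16/63)
c = (0, 1/4, -4/3, 1)
Ac = (0, 0, 19/9, 75/128)
Σ b_i: (-7/24)·1 + 176/171·1 + 9/1064·1 + 16/63·1 = 1 ✓
b·c: 176/171·1/4 + 9/1064·(-4/3) + 16/63·1 = 1/2 ✓
b·c²: 176/171·1/16 + 9/1064·16/9 + 16/63·1 = 1/3 ✓
b·Ac: 9/1064·19/9 + 16/63·75/128 = 1/6 ✓
b·c³: 176/171·1/64 + 9/1064·(-64/27) + 16/63·1 = 1/4 ✓
b·(c∘Ac): 9/1064·(-76/27) + 16/63·75/128 = 1/8 ✓
b·Ac²: 9/1064·19/36 + 16/63·159/512 = 1/12 ✓
b·A²c: 16/63·21/128 = 1/24 ✓; 4 stages ⇒ order 4.

4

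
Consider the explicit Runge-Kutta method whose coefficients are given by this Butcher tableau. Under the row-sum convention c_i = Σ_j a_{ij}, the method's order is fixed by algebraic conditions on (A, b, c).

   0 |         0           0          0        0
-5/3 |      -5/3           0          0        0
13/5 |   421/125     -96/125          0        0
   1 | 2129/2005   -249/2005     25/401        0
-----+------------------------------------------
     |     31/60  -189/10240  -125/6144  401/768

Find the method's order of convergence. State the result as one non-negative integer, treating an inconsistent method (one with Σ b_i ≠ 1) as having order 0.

b = (31/60, -189/10240, -125/6144, 401/768)
c = (0, -5/3, 13/5, 1)
Ac = (0, 0, 32/25, 148/401)
Σ b_i: 31/60·1 + (-189/10240)·1 + (-125/6144)·1 + 401/768·1 = 1 ✓
b·c: (-189/10240)·(-5/3) + (-125/6144)·13/5 + 401/768·1 = 1/2 ✓
b·c²: (-189/10240)·25/9 + (-125/6144)·169/25 + 401/768·1 = 1/3 ✓
b·Ac: (-125/6144)·32/25 + 401/768·148/401 = 1/6 ✓
b·c³: (-189/10240)·(-125/27) + (-125/6144)·2197/125 + 401/768·1 = 1/4 ✓
b·(c∘Ac): (-125/6144)·416/125 + 401/768·148/401 = 1/8 ✓
b·Ac²: (-125/6144)·(-32/15) + 401/768·92/1203 = 1/12 ✓
b·A²c: 401/768·32/401 = 1/24 ✓; 4 stages ⇒ order 4.

4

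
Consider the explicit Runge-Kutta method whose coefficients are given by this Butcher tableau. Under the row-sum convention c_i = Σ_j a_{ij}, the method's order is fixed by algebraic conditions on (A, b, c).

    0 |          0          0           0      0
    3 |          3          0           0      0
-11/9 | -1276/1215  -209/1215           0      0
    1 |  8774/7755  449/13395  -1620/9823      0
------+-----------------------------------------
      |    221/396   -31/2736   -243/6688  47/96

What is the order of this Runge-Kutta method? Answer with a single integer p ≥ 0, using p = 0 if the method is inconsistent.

b = (221/396, -31/2736, -243/6688, 47/96)
c = (0, 3, -11/9, 1)
Ac = (0, 0, -209/405, 71/235)
Σ b_i: 221/396·1 + (-31/2736)·1 + (-243/6688)·1 + 47/96·1 = 1 ✓
b·c: (-31/2736)·3 + (-243/6688)·(-11/9) + 47/96·1 = 1/2 ✓
b·c²: (-31/2736)·9 + (-243/6688)·121/81 + 47/96·1 = 1/3 ✓
b·Ac: (-243/6688)·(-209/405) + 47/96·71/235 = 1/6 ✓
b·c³: (-31/2736)·27 + (-243/6688)·(-1331/729) + 47/96·1 = 1/4 ✓
b·(c∘Ac): (-243/6688)·2299/3645 + 47/96·71/235 = 1/8 ✓
b·Ac²: (-243/6688)·(-209/135) + 47/96·13/235 = 1/12 ✓
b·A²c: 47/96·4/47 = 1/24 ✓; 4 stages ⇒ order 4.

4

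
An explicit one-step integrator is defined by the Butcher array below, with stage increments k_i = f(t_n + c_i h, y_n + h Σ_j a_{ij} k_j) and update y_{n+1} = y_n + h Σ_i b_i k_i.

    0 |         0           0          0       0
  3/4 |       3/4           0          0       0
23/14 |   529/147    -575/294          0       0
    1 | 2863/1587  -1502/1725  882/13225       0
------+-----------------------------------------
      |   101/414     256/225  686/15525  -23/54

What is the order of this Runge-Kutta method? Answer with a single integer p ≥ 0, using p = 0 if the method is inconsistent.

b = (101/414, 256/225, 686/15525, -23/54)
c = (0, 3/4, 23/14, 1)
Ac = (0, 0, -575/392, -25/46)
Σ b_i: 101/414·1 + 256/225·1 + 686/15525·1 + (-23/54)·1 = 1 ✓
b·c: 256/225·3/4 + 686/15525·23/14 + (-23/54)·1 = 1/2 ✓
b·c²: 256/225·9/16 + 686/15525·529/196 + (-23/54)·1 = 1/3 ✓
b·Ac: 686/15525·(-575/392) + (-23/54)·(-25/46) = 1/6 ✓
b·c³: 256/225·27/64 + 686/15525·12167/2744 + (-23/54)·1 = 1/4 ✓
b·(c∘Ac): 686/15525·(-13225/5488) + (-23/54)·(-25/46) = 1/8 ✓
b·Ac²: 686/15525·(-1725/1568) + (-23/54)·(-57/184) = 1/12 ✓
b·A²c: (-23/54)·(-9/92) = 1/24 ✓; 4 stages ⇒ order 4.

4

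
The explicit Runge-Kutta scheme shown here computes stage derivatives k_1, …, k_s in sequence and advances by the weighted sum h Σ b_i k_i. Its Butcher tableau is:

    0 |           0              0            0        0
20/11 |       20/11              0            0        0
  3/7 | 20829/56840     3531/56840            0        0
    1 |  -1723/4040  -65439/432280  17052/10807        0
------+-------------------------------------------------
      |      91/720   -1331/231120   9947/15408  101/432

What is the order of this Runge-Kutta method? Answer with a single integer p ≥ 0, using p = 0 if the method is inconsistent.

b = (91/720, -1331/231120, 9947/15408, 101/432)
c = (0, 20/11, 3/7, 1)
Ac = (0, 0, 321/2842, 81/202)
Σ b_i: 91/720·1 + (-1331/231120)·1 + 9947/15408·1 + 101/432·1 = 1 ✓
b·c: (-1331/231120)·20/11 + 9947/15408·3/7 + 101/432·1 = 1/2 ✓
b·c²: (-1331/231120)·400/121 + 9947/15408·9/49 + 101/432·1 = 1/3 ✓
b·Ac: 9947/15408·321/2842 + 101/432·81/202 = 1/6 ✓
b·c³: (-1331/231120)·8000/1331 + 9947/15408·27/343 + 101/432·1 = 1/4 ✓
b·(c∘Ac): 9947/15408·963/19894 + 101/432·81/202 = 1/8 ✓
b·Ac²: 9947/15408·3210/15631 + 101/432·(-234/1111) = 1/12 ✓
b·A²c: 101/432·18/101 = 1/24 ✓; 4 stages ⇒ order 4.

4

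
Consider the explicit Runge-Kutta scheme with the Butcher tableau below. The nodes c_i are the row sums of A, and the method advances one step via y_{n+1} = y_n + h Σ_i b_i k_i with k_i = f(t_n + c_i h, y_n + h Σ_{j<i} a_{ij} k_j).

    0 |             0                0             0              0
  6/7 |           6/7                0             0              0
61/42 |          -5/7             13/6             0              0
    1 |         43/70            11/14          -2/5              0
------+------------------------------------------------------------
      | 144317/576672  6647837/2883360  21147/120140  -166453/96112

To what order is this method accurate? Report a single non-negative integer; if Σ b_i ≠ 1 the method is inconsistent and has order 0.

3

b = (144317/576672, 6647837/2883360, 21147/120140, -166453/96112)
c = (0, 6/7, 61/42, 1)
Ac = (0, 0, 13/7, 68/735)
Σ b_i: 144317/576672·1 + 6647837/2883360·1 + 21147/120140·1 + (-166453/96112)·1 = 1 ✓
b·c: 6647837/2883360·6/7 + 21147/120140·61/42 + (-166453/96112)·1 = 1/2 ✓
b·c²: 6647837/2883360·36/49 + 21147/120140·3721/1764 + (-166453/96112)·1 = 1/3 ✓
b·Ac: 21147/120140·13/7 + (-166453/96112)·68/735 = 1/6 ✓
b·c³: 6647837/2883360·216/343 + 21147/120140·226981/74088 + (-166453/96112)·1 = 21982381/84770784 ≠ 1/4 ⇒ order 3.
b·(c∘Ac): 21147/120140·793/294 + (-166453/96112)·68/735 = 1587167/5045880 ≠ 1/8
b·Ac²: 21147/120140·78/49 + (-166453/96112)·(-8227/30870) = 8982611/12110112 ≠ 1/12
b·A²c: (-166453/96112)·(-26/35) = 309127/240280 ≠ 1/24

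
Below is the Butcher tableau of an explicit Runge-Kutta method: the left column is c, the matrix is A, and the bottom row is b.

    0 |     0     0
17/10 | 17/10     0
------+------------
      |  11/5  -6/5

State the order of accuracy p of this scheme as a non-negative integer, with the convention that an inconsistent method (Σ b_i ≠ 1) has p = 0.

1

b = (11/5, -6/5)
c = (0, 17/10)
Σ b_i: 11/5·1 + (-6/5)·1 = 1 ✓
b·c: (-6/5)·17/10 = -51/25 ≠ 1/2 ⇒ order 1.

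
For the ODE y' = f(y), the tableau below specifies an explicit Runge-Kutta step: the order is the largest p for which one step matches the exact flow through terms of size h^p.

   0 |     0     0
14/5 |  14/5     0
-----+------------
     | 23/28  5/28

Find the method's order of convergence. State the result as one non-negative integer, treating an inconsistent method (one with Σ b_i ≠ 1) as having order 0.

2

b = (23/28, 5/28)
c = (0, 14/5)
Σ b_i: 23/28·1 + 5/28·1 = 1 ✓
b·c: 5/28·14/5 = 1/2 ✓; 2 stages ⇒ order 2.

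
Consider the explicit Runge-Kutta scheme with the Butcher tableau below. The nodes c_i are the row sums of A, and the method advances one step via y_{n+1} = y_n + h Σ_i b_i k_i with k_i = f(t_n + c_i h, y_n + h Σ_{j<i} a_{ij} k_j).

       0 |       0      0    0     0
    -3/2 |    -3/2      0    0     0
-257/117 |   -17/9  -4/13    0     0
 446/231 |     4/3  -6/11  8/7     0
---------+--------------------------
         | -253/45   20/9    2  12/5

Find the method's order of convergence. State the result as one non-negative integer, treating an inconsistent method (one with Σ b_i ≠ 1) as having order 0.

1

b = (-253/45, 20/9, 2, 12/5)
c = (0, -3/2, -257/117, 446/231)
Ac = (0, 0, 6/13, -15245/9009)
Σ b_i: (-253/45)·1 + 20/9·1 + 2·1 + 12/5·1 = 1 ✓
b·c: 20/9·(-3/2) + 2·(-257/117) + 12/5·446/231 = -139312/45045 ≠ 1/2 ⇒ order 1.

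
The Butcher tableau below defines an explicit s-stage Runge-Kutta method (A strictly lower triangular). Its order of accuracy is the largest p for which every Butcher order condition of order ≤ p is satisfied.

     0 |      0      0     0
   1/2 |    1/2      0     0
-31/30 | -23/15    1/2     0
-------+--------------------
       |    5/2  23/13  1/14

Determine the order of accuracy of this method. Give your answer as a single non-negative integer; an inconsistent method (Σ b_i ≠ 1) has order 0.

0

b = (5/2, 23/13, 1/14)
c = (0, 1/2, -31/30)
Ac = (0, 0, 1/4)
Σ b_i: 5/2·1 + 23/13·1 + 1/14·1 = 395/91 ≠ 1 ⇒ order 0.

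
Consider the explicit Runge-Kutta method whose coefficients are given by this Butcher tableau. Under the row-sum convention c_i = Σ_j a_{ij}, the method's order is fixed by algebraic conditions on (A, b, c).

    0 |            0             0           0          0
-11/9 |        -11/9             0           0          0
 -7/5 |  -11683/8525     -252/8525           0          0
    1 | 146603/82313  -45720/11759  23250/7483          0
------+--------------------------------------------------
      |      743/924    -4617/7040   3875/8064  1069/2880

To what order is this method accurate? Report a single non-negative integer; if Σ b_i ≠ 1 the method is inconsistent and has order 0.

b = (743/924, -4617/7040, 3875/8064, 1069/2880)
c = (0, -11/9, -7/5, 1)
Ac = (0, 0, 28/775, 430/1069)
Σ b_i: 743/924·1 + (-4617/7040)·1 + 3875/8064·1 + 1069/2880·1 = 1 ✓
b·c: (-4617/7040)·(-11/9) + 3875/8064·(-7/5) + 1069/2880·1 = 1/2 ✓
b·c²: (-4617/7040)·121/81 + 3875/8064·49/25 + 1069/2880·1 = 1/3 ✓
b·Ac: 3875/8064·28/775 + 1069/2880·430/1069 = 1/6 ✓
b·c³: (-4617/7040)·(-1331/729) + 3875/8064·(-343/125) + 1069/2880·1 = 1/4 ✓
b·(c∘Ac): 3875/8064·(-196/3875) + 1069/2880·430/1069 = 1/8 ✓
b·Ac²: 3875/8064·(-308/6975) + 1069/2880·2710/9621 = 1/12 ✓
b·A²c: 1069/2880·120/1069 = 1/24 ✓; 4 stages ⇒ order 4.

4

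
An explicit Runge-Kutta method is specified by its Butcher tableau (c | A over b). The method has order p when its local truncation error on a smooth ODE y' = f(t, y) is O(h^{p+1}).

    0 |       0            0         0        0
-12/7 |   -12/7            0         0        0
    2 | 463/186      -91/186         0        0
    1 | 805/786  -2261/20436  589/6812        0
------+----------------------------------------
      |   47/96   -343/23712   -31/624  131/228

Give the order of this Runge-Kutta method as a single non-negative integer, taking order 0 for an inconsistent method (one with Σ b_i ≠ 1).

4

b = (47/96, -343/23712, -31/624, 131/228)
c = (0, -12/7, 2, 1)
Ac = (0, 0, 26/31, 95/262)
Σ b_i: 47/96·1 + (-343/23712)·1 + (-31/624)·1 + 131/228·1 = 1 ✓
b·c: (-343/23712)·(-12/7) + (-31/624)·2 + 131/228·1 = 1/2 ✓
b·c²: (-343/23712)·144/49 + (-31/624)·4 + 131/228·1 = 1/3 ✓
b·Ac: (-31/624)·26/31 + 131/228·95/262 = 1/6 ✓
b·c³: (-343/23712)·(-1728/343) + (-31/624)·8 + 131/228·1 = 1/4 ✓
b·(c∘Ac): (-31/624)·52/31 + 131/228·95/262 = 1/8 ✓
b·Ac²: (-31/624)·(-312/217) + 131/228·19/917 = 1/12 ✓
b·A²c: 131/228·19/262 = 1/24 ✓; 4 stages ⇒ order 4.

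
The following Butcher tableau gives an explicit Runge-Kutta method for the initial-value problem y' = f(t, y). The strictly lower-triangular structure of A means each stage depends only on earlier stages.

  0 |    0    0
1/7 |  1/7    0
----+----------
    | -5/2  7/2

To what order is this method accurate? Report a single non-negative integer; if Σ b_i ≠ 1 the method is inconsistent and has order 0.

b = (-5/2, 7/2)
c = (0, 1/7)
Σ b_i: (-5/2)·1 + 7/2·1 = 1 ✓
b·c: 7/2·1/7 = 1/2 ✓; 2 stages ⇒ order 2.

2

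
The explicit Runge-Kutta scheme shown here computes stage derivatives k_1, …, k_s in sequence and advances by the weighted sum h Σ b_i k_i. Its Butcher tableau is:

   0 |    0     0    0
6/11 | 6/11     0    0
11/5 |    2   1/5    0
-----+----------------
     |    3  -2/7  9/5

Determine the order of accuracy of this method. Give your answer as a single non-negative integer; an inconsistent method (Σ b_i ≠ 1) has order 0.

0

b = (3, -2/7, 9/5)
c = (0, 6/11, 11/5)
Ac = (0, 0, 6/55)
Σ b_i: 3·1 + (-2/7)·1 + 9/5·1 = 158/35 ≠ 1 ⇒ order 0.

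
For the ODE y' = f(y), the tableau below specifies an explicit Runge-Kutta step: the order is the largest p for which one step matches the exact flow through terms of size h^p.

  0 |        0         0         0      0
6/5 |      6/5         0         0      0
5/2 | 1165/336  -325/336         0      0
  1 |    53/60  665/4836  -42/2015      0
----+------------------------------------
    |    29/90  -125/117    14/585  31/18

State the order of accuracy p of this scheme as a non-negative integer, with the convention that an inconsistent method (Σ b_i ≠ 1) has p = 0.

4

b = (29/90, -125/117, 14/585, 31/18)
c = (0, 6/5, 5/2, 1)
Ac = (0, 0, -65/56, 7/62)
Σ b_i: 29/90·1 + (-125/117)·1 + 14/585·1 + 31/18·1 = 1 ✓
b·c: (-125/117)·6/5 + 14/585·5/2 + 31/18·1 = 1/2 ✓
b·c²: (-125/117)·36/25 + 14/585·25/4 + 31/18·1 = 1/3 ✓
b·Ac: 14/585·(-65/56) + 31/18·7/62 = 1/6 ✓
b·c³: (-125/117)·216/125 + 14/585·125/8 + 31/18·1 = 1/4 ✓
b·(c∘Ac): 14/585·(-325/112) + 31/18·7/62 = 1/8 ✓
b·Ac²: 14/585·(-39/28) + 31/18·21/310 = 1/12 ✓
b·A²c: 31/18·3/124 = 1/24 ✓; 4 stages ⇒ order 4.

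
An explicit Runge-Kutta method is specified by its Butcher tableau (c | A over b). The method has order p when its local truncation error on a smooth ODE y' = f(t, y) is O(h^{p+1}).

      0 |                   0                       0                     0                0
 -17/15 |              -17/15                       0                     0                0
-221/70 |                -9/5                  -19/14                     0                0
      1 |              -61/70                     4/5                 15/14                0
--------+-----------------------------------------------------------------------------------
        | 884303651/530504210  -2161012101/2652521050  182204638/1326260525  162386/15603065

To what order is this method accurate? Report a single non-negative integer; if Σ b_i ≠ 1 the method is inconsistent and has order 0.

b = (884303651/530504210, -2161012101/2652521050, 182204638/1326260525, 162386/15603065)
c = (0, -17/15, -221/70, 1)
Ac = (0, 0, 323/210, -63053/14700)
Σ b_i: 884303651/530504210·1 + (-2161012101/2652521050)·1 + 182204638/1326260525·1 + 162386/15603065·1 = 1 ✓
b·c: (-2161012101/2652521050)·(-17/15) + 182204638/1326260525·(-221/70) + 162386/15603065·1 = 1/2 ✓
b·c²: (-2161012101/2652521050)·289/225 + 182204638/1326260525·48841/4900 + 162386/15603065·1 = 1/3 ✓
b·Ac: 182204638/1326260525·323/210 + 162386/15603065·(-63053/14700) = 1/6 ✓
b·c³: (-2161012101/2652521050)·(-4913/3375) + 182204638/1326260525·(-10793861/343000) + 162386/15603065·1 = -307372930673/98299309500 ≠ 1/4 ⇒ order 3.
b·(c∘Ac): 182204638/1326260525·(-71383/14700) + 162386/15603065·(-63053/14700) = -4164652537/5851149375 ≠ 1/8
b·Ac²: 182204638/1326260525·(-5491/3150) + 162386/15603065·36139739/3087000 = -462565189/3931972380 ≠ 1/12
b·A²c: 162386/15603065·323/196 = 535211/31206130 ≠ 1/24

3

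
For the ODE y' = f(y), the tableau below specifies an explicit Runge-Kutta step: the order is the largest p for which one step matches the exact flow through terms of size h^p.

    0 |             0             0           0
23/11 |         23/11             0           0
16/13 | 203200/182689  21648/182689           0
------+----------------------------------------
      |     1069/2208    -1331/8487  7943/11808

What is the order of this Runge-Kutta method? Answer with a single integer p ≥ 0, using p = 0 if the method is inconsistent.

b = (1069/2208, -1331/8487, 7943/11808)
c = (0, 23/11, 16/13)
Ac = (0, 0, 1968/7943)
Σ b_i: 1069/2208·1 + (-1331/8487)·1 + 7943/11808·1 = 1 ✓
b·c: (-1331/8487)·23/11 + 7943/11808·16/13 = 1/2 ✓
b·c²: (-1331/8487)·529/121 + 7943/11808·256/169 = 1/3 ✓
b·Ac: 7943/11808·1968/7943 = 1/6 ✓; 3 stages ⇒ order 3.

3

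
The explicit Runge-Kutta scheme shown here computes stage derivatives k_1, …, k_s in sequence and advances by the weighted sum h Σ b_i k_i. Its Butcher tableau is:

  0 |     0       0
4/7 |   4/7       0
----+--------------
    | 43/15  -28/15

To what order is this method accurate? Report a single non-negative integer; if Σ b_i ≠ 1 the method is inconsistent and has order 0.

b = (43/15, -28/15)
c = (0, 4/7)
Σ b_i: 43/15·1 + (-28/15)·1 = 1 ✓
b·c: (-28/15)·4/7 = -16/15 ≠ 1/2 ⇒ order 1.

1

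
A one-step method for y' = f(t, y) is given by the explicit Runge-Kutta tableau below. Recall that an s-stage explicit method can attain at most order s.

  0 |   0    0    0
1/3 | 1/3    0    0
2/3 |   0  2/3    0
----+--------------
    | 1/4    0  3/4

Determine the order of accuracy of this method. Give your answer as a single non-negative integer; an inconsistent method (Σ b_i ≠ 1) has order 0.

b = (1/4, 0, 3/4)
c = (0, 1/3, 2/3)
Ac = (0, 0, 2/9)
Σ b_i: 1/4·1 + 3/4·1 = 1 ✓
b·c: 3/4·2/3 = 1/2 ✓
b·c²: 3/4·4/9 = 1/3 ✓
b·Ac: 3/4·2/9 = 1/6 ✓; 3 stages ⇒ order 3.

3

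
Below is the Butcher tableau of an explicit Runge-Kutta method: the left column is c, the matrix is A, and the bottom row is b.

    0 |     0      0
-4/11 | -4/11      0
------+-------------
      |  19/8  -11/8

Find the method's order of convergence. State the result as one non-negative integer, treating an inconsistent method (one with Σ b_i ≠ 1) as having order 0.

b = (19/8, -11/8)
c = (0, -4/11)
Σ b_i: 19/8·1 + (-11/8)·1 = 1 ✓
b·c: (-11/8)·(-4/11) = 1/2 ✓; 2 stages ⇒ order 2.

2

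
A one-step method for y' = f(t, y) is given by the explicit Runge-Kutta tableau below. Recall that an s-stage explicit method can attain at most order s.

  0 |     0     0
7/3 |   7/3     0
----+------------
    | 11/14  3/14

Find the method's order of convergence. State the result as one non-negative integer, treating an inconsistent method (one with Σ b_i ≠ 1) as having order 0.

b = (11/14, 3/14)
c = (0, 7/3)
Σ b_i: 11/14·1 + 3/14·1 = 1 ✓
b·c: 3/14·7/3 = 1/2 ✓; 2 stages ⇒ order 2.

2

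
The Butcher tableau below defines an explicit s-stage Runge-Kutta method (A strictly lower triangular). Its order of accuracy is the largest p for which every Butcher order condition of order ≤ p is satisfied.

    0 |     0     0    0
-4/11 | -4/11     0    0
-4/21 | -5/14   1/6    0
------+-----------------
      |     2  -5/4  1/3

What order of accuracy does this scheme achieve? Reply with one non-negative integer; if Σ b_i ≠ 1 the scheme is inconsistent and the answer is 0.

0

b = (2, -5/4, 1/3)
c = (0, -4/11, -4/21)
Ac = (0, 0, -2/33)
Σ b_i: 2·1 + (-5/4)·1 + 1/3·1 = 13/12 ≠ 1 ⇒ order 0.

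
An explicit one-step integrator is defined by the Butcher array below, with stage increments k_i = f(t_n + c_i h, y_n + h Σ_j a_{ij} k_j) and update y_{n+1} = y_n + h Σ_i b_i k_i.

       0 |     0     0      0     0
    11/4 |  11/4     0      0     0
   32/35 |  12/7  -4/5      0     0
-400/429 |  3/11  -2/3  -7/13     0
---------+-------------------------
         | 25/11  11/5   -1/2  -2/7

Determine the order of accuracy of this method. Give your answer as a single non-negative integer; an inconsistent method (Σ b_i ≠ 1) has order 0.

0

b = (25/11, 11/5, -1/2, -2/7)
c = (0, 11/4, 32/35, -400/429)
Ac = (0, 0, -11/5, -907/390)
Σ b_i: 25/11·1 + 11/5·1 + (-1/2)·1 + (-2/7)·1 = 2839/770 ≠ 1 ⇒ order 0.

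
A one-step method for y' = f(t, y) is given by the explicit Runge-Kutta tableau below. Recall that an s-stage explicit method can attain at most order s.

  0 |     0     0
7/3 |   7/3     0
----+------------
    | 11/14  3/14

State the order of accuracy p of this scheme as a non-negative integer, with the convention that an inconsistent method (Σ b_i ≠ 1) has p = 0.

2

b = (11/14, 3/14)
c = (0, 7/3)
Σ b_i: 11/14·1 + 3/14·1 = 1 ✓
b·c: 3/14·7/3 = 1/2 ✓; 2 stages ⇒ order 2.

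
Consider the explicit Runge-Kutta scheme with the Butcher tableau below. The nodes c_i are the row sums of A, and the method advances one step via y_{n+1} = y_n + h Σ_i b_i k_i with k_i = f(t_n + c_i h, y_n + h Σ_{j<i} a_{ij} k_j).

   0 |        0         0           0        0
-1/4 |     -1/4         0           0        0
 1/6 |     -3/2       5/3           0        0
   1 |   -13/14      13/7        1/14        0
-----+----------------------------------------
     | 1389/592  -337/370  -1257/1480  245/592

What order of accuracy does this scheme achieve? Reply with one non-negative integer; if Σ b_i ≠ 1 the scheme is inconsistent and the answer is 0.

b = (1389/592, -337/370, -1257/1480, 245/592)
c = (0, -1/4, 1/6, 1)
Ac = (0, 0, -5/12, -19/42)
Σ b_i: 1389/592·1 + (-337/370)·1 + (-1257/1480)·1 + 245/592·1 = 1 ✓
b·c: (-337/370)·(-1/4) + (-1257/1480)·1/6 + 245/592·1 = 1/2 ✓
b·c²: (-337/370)·1/16 + (-1257/1480)·1/36 + 245/592·1 = 1/3 ✓
b·Ac: (-1257/1480)·(-5/12) + 245/592·(-19/42) = 1/6 ✓
b·c³: (-337/370)·(-1/64) + (-1257/1480)·1/216 + 245/592·1 = 18079/42624 ≠ 1/4 ⇒ order 3.
b·(c∘Ac): (-1257/1480)·(-5/72) + 245/592·(-19/42) = -911/7104 ≠ 1/8
b·Ac²: (-1257/1480)·5/48 + 245/592·17/144 = -3377/85248 ≠ 1/12
b·A²c: 245/592·(-5/168) = -175/14208 ≠ 1/24

3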